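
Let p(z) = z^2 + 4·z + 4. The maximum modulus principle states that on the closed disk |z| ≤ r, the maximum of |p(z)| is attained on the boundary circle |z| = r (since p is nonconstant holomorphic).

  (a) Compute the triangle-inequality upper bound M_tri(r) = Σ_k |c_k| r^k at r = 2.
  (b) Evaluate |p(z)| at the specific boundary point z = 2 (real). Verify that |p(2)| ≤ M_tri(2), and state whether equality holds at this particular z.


Coefficients: c_0 = 4, c_1 = 4, c_2 = 1. Radius r = 2.
Part (a). Triangle bound: M_tri(r) = Σ_k |c_k| r^k
  = |4|·2^0 + |4|·2^1 + |1|·2^2
  = 4 + 8 + 4 = 16.
This bounds M(r) := max_{|z|=r} |p(z)| from above; equality holds iff all terms c_k z^k can be made to align in phase at a single z on |z|=r.
Part (b). At z = 2 (real, on the circle |z| = r):
  p(2) = (4)·2^0 + (4)·2^1 + (1)·2^2 = 16.
  |p(2)| = 16.
Since all nonzero coefficients share the same sign, |p(2)| = 16 = M_tri(2); the triangle bound is attained at z = 2, so in fact M(r) = 16.

M_tri(2) = 16; |p(2)| = 16; equality at z=2: yes.


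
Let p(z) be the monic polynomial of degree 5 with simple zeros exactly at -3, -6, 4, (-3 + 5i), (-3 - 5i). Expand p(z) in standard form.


The polynomial is p(z) = ∏_{α ∈ S} (z − α), where S = {-3, -6, 4, (-3 + 5i), (-3 - 5i)}.
Expanding the product yields: p(z) = z^5 + 11·z^4 + 46·z^3 -10·z^2 -1044·z -2448.
Note conjugate pairs combine to real quadratics: (z − (-3+5i))(z − (-3−5i)) = z² + 6z + 34.
The resulting polynomial has degree 5 and real coefficients as required.

p(z) = z^5 + 11·z^4 + 46·z^3 -10·z^2 -1044·z -2448.


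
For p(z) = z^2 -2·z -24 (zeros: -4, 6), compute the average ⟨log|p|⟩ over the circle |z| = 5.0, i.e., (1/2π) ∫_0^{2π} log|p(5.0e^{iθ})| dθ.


Zeros: -4, 6; r = 5.0.
Inside |z| < r: -4. Outside (|z| ≥ r): 6.
p(0) = -24, so log|p(0)| = log(24) = 3.1781.
Apply Jensen: I(r) = log|p(0)| + Σ_k log(r/|z_k|), summed over zeros inside |z| < r.
  log(r/|z_k|) for z_k = -4: log(5.0/4) = 0.2231
  Outside zeros (6) contribute nothing to the Jensen sum.
Sum over inside zeros: 0.2231.
I(r) = log|p(0)| + (inside sum) = 3.1781 + 0.2231 = 3.4012.
Note: since some zeros are outside |z| ≤ r, the simplified n·log(r) form does NOT apply — only the inside zeros contribute.

I(r) ≈ 3.4012.


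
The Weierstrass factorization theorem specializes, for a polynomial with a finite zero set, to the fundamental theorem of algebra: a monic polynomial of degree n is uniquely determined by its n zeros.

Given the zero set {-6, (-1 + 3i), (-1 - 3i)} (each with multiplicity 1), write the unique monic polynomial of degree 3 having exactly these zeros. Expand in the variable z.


The polynomial is p(z) = ∏_{α ∈ S} (z − α), where S = {-6, (-1 + 3i), (-1 - 3i)}.
Expanding the product yields: p(z) = z^3 + 8·z^2 + 22·z + 60.
Note conjugate pairs combine to real quadratics: (z − (-1+3i))(z − (-1−3i)) = z² + 2z + 10.
The resulting polynomial has degree 3 and real coefficients as required.

p(z) = z^3 + 8·z^2 + 22·z + 60.


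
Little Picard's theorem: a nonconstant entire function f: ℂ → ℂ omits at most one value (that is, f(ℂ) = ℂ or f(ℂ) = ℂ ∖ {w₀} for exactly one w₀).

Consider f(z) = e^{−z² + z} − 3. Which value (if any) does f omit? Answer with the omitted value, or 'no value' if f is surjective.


Little Picard bounds the complement of f(ℂ) to at most one point.
The exponent g(z) = −z² + z is a nonconstant polynomial, hence surjective onto ℂ. So e^{g(z)} takes every value in {e^w : w ∈ ℂ} = ℂ ∖ {0}. Adding -3 shifts the range to ℂ ∖ {-3}. f omits exactly -3.

Omitted value: -3.


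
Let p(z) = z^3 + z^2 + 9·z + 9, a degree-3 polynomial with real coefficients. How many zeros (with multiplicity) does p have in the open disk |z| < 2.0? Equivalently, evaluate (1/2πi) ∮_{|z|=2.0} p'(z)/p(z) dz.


The zeros of p are: (0 + 3i), (0 - 3i), -1.
Their magnitudes are: 3, 3, 1.
Zeros with |z| < R = 2.0: -1.
Count = 1.
By the argument principle, (1/2πi) ∮_{|z|=R} p'(z)/p(z) dz equals exactly this count.

Number of zeros inside |z| < 2.0: 1.


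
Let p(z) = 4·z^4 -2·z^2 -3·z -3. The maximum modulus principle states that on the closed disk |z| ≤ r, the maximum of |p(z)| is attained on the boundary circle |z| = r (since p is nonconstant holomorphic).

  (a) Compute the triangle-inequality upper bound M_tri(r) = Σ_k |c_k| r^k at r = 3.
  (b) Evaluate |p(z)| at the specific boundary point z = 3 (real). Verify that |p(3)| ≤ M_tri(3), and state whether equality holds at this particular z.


Coefficients: c_0 = -3, c_1 = -3, c_2 = -2, c_3 = 0, c_4 = 4. Radius r = 3.
Part (a). Triangle bound: M_tri(r) = Σ_k |c_k| r^k
  = |-3|·3^0 + |-3|·3^1 + |-2|·3^2 + |0|·3^3 + |4|·3^4
  = 3 + 9 + 18 + 0 + 324 = 354.
This bounds M(r) := max_{|z|=r} |p(z)| from above; equality holds iff all terms c_k z^k can be made to align in phase at a single z on |z|=r.
Part (b). At z = 3 (real, on the circle |z| = r):
  p(3) = (-3)·3^0 + (-3)·3^1 + (-2)·3^2 + (0)·3^3 + (4)·3^4 = 294.
  |p(3)| = 294.
Check: |p(3)| = 294 ≤ 354 = M_tri(3). ✓ Equality does not hold at z = 3 (the coefficients have mixed signs, so the terms do not all align in phase there).

M_tri(3) = 354; |p(3)| = 294; equality at z=3: no.


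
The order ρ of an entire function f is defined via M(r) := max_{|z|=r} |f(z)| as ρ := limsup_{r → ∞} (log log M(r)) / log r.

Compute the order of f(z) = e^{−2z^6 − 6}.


|e^{−2z^6 − 6}| = e^{Re(-2·z^6) + -6} ≤ e^{2|z|^6 + -6} = e^{2r^6 + -6} on |z| = r, so ρ ≤ 6. Choosing z on |z|=r so that -2·z^6 is real positive (always possible by picking arg z appropriately) gives |f(z)| = e^{2r^6 + -6}, matching the bound. The additive constant -6 does not affect log log M(r) ~ 6·log r. Hence ρ = 6.
Therefore ρ = 6.

Order ρ = 6.


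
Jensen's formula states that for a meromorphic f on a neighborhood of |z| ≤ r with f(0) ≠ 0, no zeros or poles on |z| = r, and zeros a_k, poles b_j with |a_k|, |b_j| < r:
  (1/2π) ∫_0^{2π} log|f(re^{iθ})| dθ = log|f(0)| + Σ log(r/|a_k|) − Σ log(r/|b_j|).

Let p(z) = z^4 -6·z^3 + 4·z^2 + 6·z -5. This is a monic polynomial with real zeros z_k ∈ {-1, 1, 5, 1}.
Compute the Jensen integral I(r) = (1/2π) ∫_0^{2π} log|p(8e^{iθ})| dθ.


Zeros: -1, 1, 1, 5; r = 8.
Inside |z| < r: -1, 1, 1, 5. Outside (|z| ≥ r): ∅.
p(0) = -5, so log|p(0)| = log(5) = 1.6094.
Apply Jensen: I(r) = log|p(0)| + Σ_k log(r/|z_k|), summed over zeros inside |z| < r.
  log(r/|z_k|) for z_k = -1: log(8/1) = 2.0794
  log(r/|z_k|) for z_k = 1: log(8/1) = 2.0794
  log(r/|z_k|) for z_k = 5: log(8/5) = 0.4700
  log(r/|z_k|) for z_k = 1: log(8/1) = 2.0794
Sum over inside zeros: 6.7083.
I(r) = log|p(0)| + (inside sum) = 1.6094 + 6.7083 = 8.3178.
Closed form (all zeros inside, monic): I(r) = n·log(r) = 4·log(8) = 8.3178. ✓

I(r) ≈ 8.3178.


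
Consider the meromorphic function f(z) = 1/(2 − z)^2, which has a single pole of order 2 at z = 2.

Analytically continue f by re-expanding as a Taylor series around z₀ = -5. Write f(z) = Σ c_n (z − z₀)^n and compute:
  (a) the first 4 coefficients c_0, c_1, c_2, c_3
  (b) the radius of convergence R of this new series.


Let w = z − z₀, so z = z₀ + w.
Then 2 − z = 2 − (z₀ + w) = (2 − z₀) − w = 7 − w.
f(z) = 1/(7 − w)^2 = (1/(7)^2) · (1 − w/(7))^{−2}.
By the binomial series (1−u)^{−2} = Σ_{n≥0} C(n+1, 1) u^n for |u|<1, with u = w/(7):
  c_n = C(n+1, 1) / (7)^(n+2).
  c_0 = 1/(7)^2 = 1/49.
  c_1 = 2/(7)^3 = 2/343.
  c_2 = 3/(7)^4 = 3/2401.
  c_3 = 4/(7)^5 = 4/16807.
The series is valid for |w/d| < 1, i.e. |z − z₀| < |d|.
Radius of convergence: R = |2 − z₀| = |7| = 7 (distance from z₀ to the singularity z = 2).

c_0 = 1/49, c_1 = 2/343, c_2 = 3/2401, c_3 = 4/16807; R = 7.


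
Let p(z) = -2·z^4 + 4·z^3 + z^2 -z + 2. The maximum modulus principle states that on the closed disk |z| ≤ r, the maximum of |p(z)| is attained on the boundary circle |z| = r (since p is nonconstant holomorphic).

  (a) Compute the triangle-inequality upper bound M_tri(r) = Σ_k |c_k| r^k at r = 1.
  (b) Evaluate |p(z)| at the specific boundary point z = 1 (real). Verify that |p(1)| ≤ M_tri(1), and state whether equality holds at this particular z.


Coefficients: c_0 = 2, c_1 = -1, c_2 = 1, c_3 = 4, c_4 = -2. Radius r = 1.
Part (a). Triangle bound: M_tri(r) = Σ_k |c_k| r^k
  = |2|·1^0 + |-1|·1^1 + |1|·1^2 + |4|·1^3 + |-2|·1^4
  = 2 + 1 + 1 + 4 + 2 = 10.
This bounds M(r) := max_{|z|=r} |p(z)| from above; equality holds iff all terms c_k z^k can be made to align in phase at a single z on |z|=r.
Part (b). At z = 1 (real, on the circle |z| = r):
  p(1) = (2)·1^0 + (-1)·1^1 + (1)·1^2 + (4)·1^3 + (-2)·1^4 = 4.
  |p(1)| = 4.
Check: |p(1)| = 4 ≤ 10 = M_tri(1). ✓ Equality does not hold at z = 1 (the coefficients have mixed signs, so the terms do not all align in phase there).

M_tri(1) = 10; |p(1)| = 4; equality at z=1: no.


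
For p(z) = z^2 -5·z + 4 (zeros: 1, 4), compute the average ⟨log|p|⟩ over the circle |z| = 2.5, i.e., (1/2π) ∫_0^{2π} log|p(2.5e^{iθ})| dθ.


Zeros: 1, 4; r = 2.5.
Inside |z| < r: 1. Outside (|z| ≥ r): 4.
p(0) = 4, so log|p(0)| = log(4) = 1.3863.
Apply Jensen: I(r) = log|p(0)| + Σ_k log(r/|z_k|), summed over zeros inside |z| < r.
  log(r/|z_k|) for z_k = 1: log(2.5/1) = 0.9163
  Outside zeros (4) contribute nothing to the Jensen sum.
Sum over inside zeros: 0.9163.
I(r) = log|p(0)| + (inside sum) = 1.3863 + 0.9163 = 2.3026.
Note: since some zeros are outside |z| ≤ r, the simplified n·log(r) form does NOT apply — only the inside zeros contribute.

I(r) ≈ 2.3026.


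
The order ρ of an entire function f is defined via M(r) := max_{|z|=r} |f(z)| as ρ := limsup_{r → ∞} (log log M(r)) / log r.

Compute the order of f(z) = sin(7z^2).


Write sin(w) = (e^{iw} ± e^{−iw})/(2 or 2i), so |sin(w)| ≤ e^{|w|}. With w = 7z^2, |w| ≤ 7r^2 + 0 on |z|=r, giving M(r) ≤ e^{7r^2 + 0} and ρ ≤ 2. For the lower bound, choose z on |z|=r with 7z^2 purely imaginary of modulus 7r^2; then |sin(7z^2)| grows like e^{7r^2}/2, so ρ ≥ 2. Hence ρ = 2.
Therefore ρ = 2.

Order ρ = 2.


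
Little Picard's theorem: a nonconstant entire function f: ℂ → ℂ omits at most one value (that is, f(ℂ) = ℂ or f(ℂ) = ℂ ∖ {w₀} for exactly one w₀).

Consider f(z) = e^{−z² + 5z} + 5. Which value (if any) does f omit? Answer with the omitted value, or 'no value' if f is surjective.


Little Picard bounds the complement of f(ℂ) to at most one point.
The exponent g(z) = −z² + 5z is a nonconstant polynomial, hence surjective onto ℂ. So e^{g(z)} takes every value in {e^w : w ∈ ℂ} = ℂ ∖ {0}. Adding 5 shifts the range to ℂ ∖ {5}. f omits exactly 5.

Omitted value: 5.


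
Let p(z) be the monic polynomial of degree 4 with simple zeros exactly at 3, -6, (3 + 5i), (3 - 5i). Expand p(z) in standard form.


The polynomial is p(z) = ∏_{α ∈ S} (z − α), where S = {3, -6, (3 + 5i), (3 - 5i)}.
Expanding the product yields: p(z) = z^4 -3·z^3 -2·z^2 + 210·z -612.
Note conjugate pairs combine to real quadratics: (z − (3+5i))(z − (3−5i)) = z² − 6z + 34.
The resulting polynomial has degree 4 and real coefficients as required.

p(z) = z^4 -3·z^3 -2·z^2 + 210·z -612.


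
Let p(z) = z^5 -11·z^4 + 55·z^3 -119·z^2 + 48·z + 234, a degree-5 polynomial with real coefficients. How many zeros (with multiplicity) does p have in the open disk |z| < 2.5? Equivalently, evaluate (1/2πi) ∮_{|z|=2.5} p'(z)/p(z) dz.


The zeros of p are: (3 + 3i), (3 - 3i), (3 + 2i), (3 - 2i), -1.
Their magnitudes are: 4.243, 4.243, 3.606, 3.606, 1.
Zeros with |z| < R = 2.5: -1.
Count = 1.
By the argument principle, (1/2πi) ∮_{|z|=R} p'(z)/p(z) dz equals exactly this count.

Number of zeros inside |z| < 2.5: 1.


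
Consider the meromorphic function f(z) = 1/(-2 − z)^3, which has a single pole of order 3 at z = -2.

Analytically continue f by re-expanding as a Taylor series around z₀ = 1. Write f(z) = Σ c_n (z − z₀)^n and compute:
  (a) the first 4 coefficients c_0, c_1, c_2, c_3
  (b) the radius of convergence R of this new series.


Let w = z − z₀, so z = z₀ + w.
Then -2 − z = -2 − (z₀ + w) = (-2 − z₀) − w = -3 − w.
f(z) = 1/(-3 − w)^3 = (1/(-3)^3) · (1 − w/(-3))^{−3}.
By the binomial series (1−u)^{−3} = Σ_{n≥0} C(n+2, 2) u^n for |u|<1, with u = w/(-3):
  c_n = C(n+2, 2) / (-3)^(n+3).
  c_0 = 1/(-3)^3 = -1/27.
  c_1 = 3/(-3)^4 = 1/27.
  c_2 = 6/(-3)^5 = -2/81.
  c_3 = 10/(-3)^6 = 10/729.
The series is valid for |w/d| < 1, i.e. |z − z₀| < |d|.
Radius of convergence: R = |-2 − z₀| = |-3| = 3 (distance from z₀ to the singularity z = -2).

c_0 = -1/27, c_1 = 1/27, c_2 = -2/81, c_3 = 10/729; R = 3.


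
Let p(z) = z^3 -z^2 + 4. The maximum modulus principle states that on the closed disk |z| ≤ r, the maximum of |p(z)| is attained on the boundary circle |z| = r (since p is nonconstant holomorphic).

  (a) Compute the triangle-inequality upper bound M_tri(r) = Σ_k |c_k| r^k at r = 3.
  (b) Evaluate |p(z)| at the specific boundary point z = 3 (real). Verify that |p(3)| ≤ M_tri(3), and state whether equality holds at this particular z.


Coefficients: c_0 = 4, c_1 = 0, c_2 = -1, c_3 = 1. Radius r = 3.
Part (a). Triangle bound: M_tri(r) = Σ_k |c_k| r^k
  = |4|·3^0 + |0|·3^1 + |-1|·3^2 + |1|·3^3
  = 4 + 0 + 9 + 27 = 40.
This bounds M(r) := max_{|z|=r} |p(z)| from above; equality holds iff all terms c_k z^k can be made to align in phase at a single z on |z|=r.
Part (b). At z = 3 (real, on the circle |z| = r):
  p(3) = (4)·3^0 + (0)·3^1 + (-1)·3^2 + (1)·3^3 = 22.
  |p(3)| = 22.
Check: |p(3)| = 22 ≤ 40 = M_tri(3). ✓ Equality does not hold at z = 3 (the coefficients have mixed signs, so the terms do not all align in phase there).

M_tri(3) = 40; |p(3)| = 22; equality at z=3: no.


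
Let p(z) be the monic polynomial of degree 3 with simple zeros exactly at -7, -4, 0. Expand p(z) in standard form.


The polynomial is p(z) = ∏_{α ∈ S} (z − α), where S = {-7, -4, 0}.
Expanding the product yields: p(z) = z^3 + 11·z^2 + 28·z.
The resulting polynomial has degree 3 and real coefficients as required.

p(z) = z^3 + 11·z^2 + 28·z.


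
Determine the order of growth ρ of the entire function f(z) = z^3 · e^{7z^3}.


M(r) = max_{|z|=r} |1|·|z|^3·|e^{7z^3}| = 1·r^3 · e^{7r^3} (the factors attain their maxima compatibly on |z|=r). Then log M(r) = log 1 + 3·log r + 7r^3, dominated by the last term, so log log M(r) ~ 3·log r. The polynomial factor 1z^3 contributes only a log r term and does not affect the order. ρ = 3.
Therefore ρ = 3.

Order ρ = 3.


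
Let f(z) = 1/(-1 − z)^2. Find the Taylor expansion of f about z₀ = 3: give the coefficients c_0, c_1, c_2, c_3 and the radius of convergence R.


Let w = z − z₀, so z = z₀ + w.
Then -1 − z = -1 − (z₀ + w) = (-1 − z₀) − w = -4 − w.
f(z) = 1/(-4 − w)^2 = (1/(-4)^2) · (1 − w/(-4))^{−2}.
By the binomial series (1−u)^{−2} = Σ_{n≥0} C(n+1, 1) u^n for |u|<1, with u = w/(-4):
  c_n = C(n+1, 1) / (-4)^(n+2).
  c_0 = 1/(-4)^2 = 1/16.
  c_1 = 2/(-4)^3 = -1/32.
  c_2 = 3/(-4)^4 = 3/256.
  c_3 = 4/(-4)^5 = -1/256.
The series is valid for |w/d| < 1, i.e. |z − z₀| < |d|.
Radius of convergence: R = |-1 − z₀| = |-4| = 4 (distance from z₀ to the singularity z = -1).

c_0 = 1/16, c_1 = -1/32, c_2 = 3/256, c_3 = -1/256; R = 4.


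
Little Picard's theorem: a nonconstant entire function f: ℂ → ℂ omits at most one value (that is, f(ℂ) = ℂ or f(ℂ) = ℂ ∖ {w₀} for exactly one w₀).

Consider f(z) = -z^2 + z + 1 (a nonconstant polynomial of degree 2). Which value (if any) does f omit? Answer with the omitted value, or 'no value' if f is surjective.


Little Picard bounds the complement of f(ℂ) to at most one point.
For every w ∈ ℂ, the equation p(z) − w = 0 is a nonconstant polynomial in z and hence has at least one root by the fundamental theorem of algebra. So p is surjective onto ℂ, omitting no value.

Omitted value: no value.


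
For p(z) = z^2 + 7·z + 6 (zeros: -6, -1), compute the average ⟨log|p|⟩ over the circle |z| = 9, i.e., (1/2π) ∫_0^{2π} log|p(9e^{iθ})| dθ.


Zeros: -6, -1; r = 9.
Inside |z| < r: -6, -1. Outside (|z| ≥ r): ∅.
p(0) = 6, so log|p(0)| = log(6) = 1.7918.
Apply Jensen: I(r) = log|p(0)| + Σ_k log(r/|z_k|), summed over zeros inside |z| < r.
  log(r/|z_k|) for z_k = -6: log(9/6) = 0.4055
  log(r/|z_k|) for z_k = -1: log(9/1) = 2.1972
Sum over inside zeros: 2.6027.
I(r) = log|p(0)| + (inside sum) = 1.7918 + 2.6027 = 4.3944.
Closed form (all zeros inside, monic): I(r) = n·log(r) = 2·log(9) = 4.3944. ✓

I(r) ≈ 4.3944.


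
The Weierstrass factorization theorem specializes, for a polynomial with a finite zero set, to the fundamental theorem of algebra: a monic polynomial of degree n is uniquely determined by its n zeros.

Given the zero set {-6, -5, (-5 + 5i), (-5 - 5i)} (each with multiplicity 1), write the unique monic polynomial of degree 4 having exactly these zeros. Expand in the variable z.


The polynomial is p(z) = ∏_{α ∈ S} (z − α), where S = {-6, -5, (-5 + 5i), (-5 - 5i)}.
Expanding the product yields: p(z) = z^4 + 21·z^3 + 190·z^2 + 850·z + 1500.
Note conjugate pairs combine to real quadratics: (z − (-5+5i))(z − (-5−5i)) = z² + 10z + 50.
The resulting polynomial has degree 4 and real coefficients as required.

p(z) = z^4 + 21·z^3 + 190·z^2 + 850·z + 1500.


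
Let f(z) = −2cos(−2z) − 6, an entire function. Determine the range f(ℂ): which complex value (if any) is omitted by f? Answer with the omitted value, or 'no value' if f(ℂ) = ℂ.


Little Picard bounds the complement of f(ℂ) to at most one point.
cos is entire and surjective onto ℂ: for every w ∈ ℂ, cos(ζ) = w has a solution ζ ∈ ℂ (e.g., via the complex inverse arccos). With ζ = −2z this gives z = ζ/(-2). Then -2·cos(−2z) takes every value in -2·ℂ = ℂ, and adding -6 is a bijection of ℂ. So f is surjective and omits no value. (Note: only on the real line is cos bounded by [−1, 1].)

Omitted value: no value.


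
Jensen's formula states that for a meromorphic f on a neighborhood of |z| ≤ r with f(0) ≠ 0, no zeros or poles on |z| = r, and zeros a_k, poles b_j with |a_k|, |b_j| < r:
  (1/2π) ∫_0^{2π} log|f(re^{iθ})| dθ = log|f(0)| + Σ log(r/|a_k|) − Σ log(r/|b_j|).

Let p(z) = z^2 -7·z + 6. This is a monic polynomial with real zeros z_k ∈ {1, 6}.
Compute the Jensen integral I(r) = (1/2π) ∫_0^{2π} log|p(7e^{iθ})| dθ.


Zeros: 1, 6; r = 7.
Inside |z| < r: 1, 6. Outside (|z| ≥ r): ∅.
p(0) = 6, so log|p(0)| = log(6) = 1.7918.
Apply Jensen: I(r) = log|p(0)| + Σ_k log(r/|z_k|), summed over zeros inside |z| < r.
  log(r/|z_k|) for z_k = 1: log(7/1) = 1.9459
  log(r/|z_k|) for z_k = 6: log(7/6) = 0.1542
Sum over inside zeros: 2.1001.
I(r) = log|p(0)| + (inside sum) = 1.7918 + 2.1001 = 3.8918.
Closed form (all zeros inside, monic): I(r) = n·log(r) = 2·log(7) = 3.8918. ✓

I(r) ≈ 3.8918.


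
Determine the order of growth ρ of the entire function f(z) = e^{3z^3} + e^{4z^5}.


Each summand is entire of order 3 and 5 respectively (as in the single-exponential case). The order of a sum is at most the max of the orders, so ρ ≤ 5. For the lower bound: on |z|=r choose arg z so that 4z^5 is real positive; then |e^{4z^5}| = e^{4r^5} while |e^{3z^3}| ≤ e^{3r^3} = o(e^{4r^5}). So |f| ≥ e^{4r^5}(1 − o(1)) and ρ ≥ 5. Hence ρ = max(3, 5) = 5.
Therefore ρ = 5.

Order ρ = 5.


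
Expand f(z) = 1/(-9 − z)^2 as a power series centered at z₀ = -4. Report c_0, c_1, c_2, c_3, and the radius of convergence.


Let w = z − z₀, so z = z₀ + w.
Then -9 − z = -9 − (z₀ + w) = (-9 − z₀) − w = -5 − w.
f(z) = 1/(-5 − w)^2 = (1/(-5)^2) · (1 − w/(-5))^{−2}.
By the binomial series (1−u)^{−2} = Σ_{n≥0} C(n+1, 1) u^n for |u|<1, with u = w/(-5):
  c_n = C(n+1, 1) / (-5)^(n+2).
  c_0 = 1/(-5)^2 = 1/25.
  c_1 = 2/(-5)^3 = -2/125.
  c_2 = 3/(-5)^4 = 3/625.
  c_3 = 4/(-5)^5 = -4/3125.
The series is valid for |w/d| < 1, i.e. |z − z₀| < |d|.
Radius of convergence: R = |-9 − z₀| = |-5| = 5 (distance from z₀ to the singularity z = -9).

c_0 = 1/25, c_1 = -2/125, c_2 = 3/625, c_3 = -4/3125; R = 5.


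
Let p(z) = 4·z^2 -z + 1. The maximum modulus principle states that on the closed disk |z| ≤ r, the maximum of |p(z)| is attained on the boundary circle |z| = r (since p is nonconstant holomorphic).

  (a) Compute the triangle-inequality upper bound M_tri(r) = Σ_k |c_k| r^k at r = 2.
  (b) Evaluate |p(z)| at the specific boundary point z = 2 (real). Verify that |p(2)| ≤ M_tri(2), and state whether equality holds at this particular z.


Coefficients: c_0 = 1, c_1 = -1, c_2 = 4. Radius r = 2.
Part (a). Triangle bound: M_tri(r) = Σ_k |c_k| r^k
  = |1|·2^0 + |-1|·2^1 + |4|·2^2
  = 1 + 2 + 16 = 19.
This bounds M(r) := max_{|z|=r} |p(z)| from above; equality holds iff all terms c_k z^k can be made to align in phase at a single z on |z|=r.
Part (b). At z = 2 (real, on the circle |z| = r):
  p(2) = (1)·2^0 + (-1)·2^1 + (4)·2^2 = 15.
  |p(2)| = 15.
Check: |p(2)| = 15 ≤ 19 = M_tri(2). ✓ Equality does not hold at z = 2 (the coefficients have mixed signs, so the terms do not all align in phase there).

M_tri(2) = 19; |p(2)| = 15; equality at z=2: no.


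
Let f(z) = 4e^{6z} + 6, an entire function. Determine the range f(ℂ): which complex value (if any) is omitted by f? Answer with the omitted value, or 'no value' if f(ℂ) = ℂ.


Little Picard bounds the complement of f(ℂ) to at most one point.
e^{6z} is never zero on ℂ, so 4·e^{6z} takes every value in ℂ ∖ {0}. Adding 6 shifts the range to ℂ ∖ {6}. Thus f omits exactly the value 6.

Omitted value: 6.


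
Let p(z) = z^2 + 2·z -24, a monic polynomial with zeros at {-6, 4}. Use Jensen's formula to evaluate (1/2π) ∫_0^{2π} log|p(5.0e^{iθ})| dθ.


Zeros: -6, 4; r = 5.0.
Inside |z| < r: 4. Outside (|z| ≥ r): -6.
p(0) = -24, so log|p(0)| = log(24) = 3.1781.
Apply Jensen: I(r) = log|p(0)| + Σ_k log(r/|z_k|), summed over zeros inside |z| < r.
  log(r/|z_k|) for z_k = 4: log(5.0/4) = 0.2231
  Outside zeros (-6) contribute nothing to the Jensen sum.
Sum over inside zeros: 0.2231.
I(r) = log|p(0)| + (inside sum) = 3.1781 + 0.2231 = 3.4012.
Note: since some zeros are outside |z| ≤ r, the simplified n·log(r) form does NOT apply — only the inside zeros contribute.

I(r) ≈ 3.4012.


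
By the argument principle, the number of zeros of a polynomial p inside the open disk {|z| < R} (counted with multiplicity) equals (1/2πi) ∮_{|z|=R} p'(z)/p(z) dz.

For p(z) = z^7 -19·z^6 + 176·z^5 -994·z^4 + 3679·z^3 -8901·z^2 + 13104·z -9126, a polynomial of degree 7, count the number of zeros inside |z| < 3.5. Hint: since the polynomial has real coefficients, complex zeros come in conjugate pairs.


The zeros of p are: 3, (2 + 3i), (2 - 3i), (3 + 3i), (3 - 3i), (3 + 2i), (3 - 2i).
Their magnitudes are: 3, 3.606, 3.606, 4.243, 4.243, 3.606, 3.606.
Zeros with |z| < R = 3.5: 3.
Count = 1.
By the argument principle, (1/2πi) ∮_{|z|=R} p'(z)/p(z) dz equals exactly this count.

Number of zeros inside |z| < 3.5: 1.


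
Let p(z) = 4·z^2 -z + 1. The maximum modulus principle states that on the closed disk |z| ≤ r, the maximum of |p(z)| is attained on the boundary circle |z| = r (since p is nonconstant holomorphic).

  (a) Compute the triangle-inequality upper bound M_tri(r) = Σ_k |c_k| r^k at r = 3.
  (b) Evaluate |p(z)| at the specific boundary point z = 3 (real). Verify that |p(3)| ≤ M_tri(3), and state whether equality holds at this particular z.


Coefficients: c_0 = 1, c_1 = -1, c_2 = 4. Radius r = 3.
Part (a). Triangle bound: M_tri(r) = Σ_k |c_k| r^k
  = |1|·3^0 + |-1|·3^1 + |4|·3^2
  = 1 + 3 + 36 = 40.
This bounds M(r) := max_{|z|=r} |p(z)| from above; equality holds iff all terms c_k z^k can be made to align in phase at a single z on |z|=r.
Part (b). At z = 3 (real, on the circle |z| = r):
  p(3) = (1)·3^0 + (-1)·3^1 + (4)·3^2 = 34.
  |p(3)| = 34.
Check: |p(3)| = 34 ≤ 40 = M_tri(3). ✓ Equality does not hold at z = 3 (the coefficients have mixed signs, so the terms do not all align in phase there).

M_tri(3) = 40; |p(3)| = 34; equality at z=3: no.


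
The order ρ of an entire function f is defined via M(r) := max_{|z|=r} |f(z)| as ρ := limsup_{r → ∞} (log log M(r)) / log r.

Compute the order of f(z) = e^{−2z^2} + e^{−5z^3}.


Each summand is entire of order 2 and 3 respectively (as in the single-exponential case). The order of a sum is at most the max of the orders, so ρ ≤ 3. For the lower bound: on |z|=r choose arg z so that -5z^3 is real positive; then |e^{-5z^3}| = e^{5r^3} while |e^{-2z^2}| ≤ e^{2r^2} = o(e^{5r^3}). So |f| ≥ e^{5r^3}(1 − o(1)) and ρ ≥ 3. Hence ρ = max(2, 3) = 3.
Therefore ρ = 3.

Order ρ = 3.


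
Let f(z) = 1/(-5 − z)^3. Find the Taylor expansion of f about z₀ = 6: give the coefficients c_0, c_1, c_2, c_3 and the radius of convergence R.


Let w = z − z₀, so z = z₀ + w.
Then -5 − z = -5 − (z₀ + w) = (-5 − z₀) − w = -11 − w.
f(z) = 1/(-11 − w)^3 = (1/(-11)^3) · (1 − w/(-11))^{−3}.
By the binomial series (1−u)^{−3} = Σ_{n≥0} C(n+2, 2) u^n for |u|<1, with u = w/(-11):
  c_n = C(n+2, 2) / (-11)^(n+3).
  c_0 = 1/(-11)^3 = -1/1331.
  c_1 = 3/(-11)^4 = 3/14641.
  c_2 = 6/(-11)^5 = -6/161051.
  c_3 = 10/(-11)^6 = 10/1771561.
The series is valid for |w/d| < 1, i.e. |z − z₀| < |d|.
Radius of convergence: R = |-5 − z₀| = |-11| = 11 (distance from z₀ to the singularity z = -5).

c_0 = -1/1331, c_1 = 3/14641, c_2 = -6/161051, c_3 = 10/1771561; R = 11.


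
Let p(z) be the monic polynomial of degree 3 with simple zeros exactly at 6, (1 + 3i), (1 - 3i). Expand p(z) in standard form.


The polynomial is p(z) = ∏_{α ∈ S} (z − α), where S = {6, (1 + 3i), (1 - 3i)}.
Expanding the product yields: p(z) = z^3 -8·z^2 + 22·z -60.
Note conjugate pairs combine to real quadratics: (z − (1+3i))(z − (1−3i)) = z² − 2z + 10.
The resulting polynomial has degree 3 and real coefficients as required.

p(z) = z^3 -8·z^2 + 22·z -60.


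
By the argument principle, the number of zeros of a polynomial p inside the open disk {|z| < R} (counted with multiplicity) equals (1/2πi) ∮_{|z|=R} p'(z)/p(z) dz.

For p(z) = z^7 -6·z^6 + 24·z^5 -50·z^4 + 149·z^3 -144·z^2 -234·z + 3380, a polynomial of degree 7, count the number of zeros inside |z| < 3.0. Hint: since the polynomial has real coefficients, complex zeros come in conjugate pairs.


The zeros of p are: (3 + 2i), (3 - 2i), (2 + 3i), (2 - 3i), -2, (-1 + 3i), (-1 - 3i).
Their magnitudes are: 3.606, 3.606, 3.606, 3.606, 2, 3.162, 3.162.
Zeros with |z| < R = 3.0: -2.
Count = 1.
By the argument principle, (1/2πi) ∮_{|z|=R} p'(z)/p(z) dz equals exactly this count.

Number of zeros inside |z| < 3.0: 1.


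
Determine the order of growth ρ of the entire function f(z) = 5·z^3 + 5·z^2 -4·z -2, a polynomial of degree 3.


|f(z)| ≤ Σ|c_k|·r^k = O(r^3) as r → ∞. Polynomial growth is O(e^{r^ε}) for every ε > 0 (since r^3/e^{r^ε} → 0), so ρ ≤ ε for all ε > 0, i.e. ρ = 0. Every nonconstant polynomial has order 0.
Therefore ρ = 0.

Order ρ = 0.


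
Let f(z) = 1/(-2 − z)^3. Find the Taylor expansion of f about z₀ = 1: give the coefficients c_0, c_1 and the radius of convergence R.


Let w = z − z₀, so z = z₀ + w.
Then -2 − z = -2 − (z₀ + w) = (-2 − z₀) − w = -3 − w.
f(z) = 1/(-3 − w)^3 = (1/(-3)^3) · (1 − w/(-3))^{−3}.
By the binomial series (1−u)^{−3} = Σ_{n≥0} C(n+2, 2) u^n for |u|<1, with u = w/(-3):
  c_n = C(n+2, 2) / (-3)^(n+3).
  c_0 = 1/(-3)^3 = -1/27.
  c_1 = 3/(-3)^4 = 1/27.
The series is valid for |w/d| < 1, i.e. |z − z₀| < |d|.
Radius of convergence: R = |-2 − z₀| = |-3| = 3 (distance from z₀ to the singularity z = -2).

c_0 = -1/27, c_1 = 1/27; R = 3.


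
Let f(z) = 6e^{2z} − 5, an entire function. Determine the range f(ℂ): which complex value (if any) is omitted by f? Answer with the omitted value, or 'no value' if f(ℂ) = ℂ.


Little Picard bounds the complement of f(ℂ) to at most one point.
e^{2z} is never zero on ℂ, so 6·e^{2z} takes every value in ℂ ∖ {0}. Adding -5 shifts the range to ℂ ∖ {-5}. Thus f omits exactly the value -5.

Omitted value: -5.


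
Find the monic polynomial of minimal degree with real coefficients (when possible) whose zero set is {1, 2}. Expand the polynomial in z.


The polynomial is p(z) = ∏_{α ∈ S} (z − α), where S = {1, 2}.
Expanding the product yields: p(z) = z^2 -3·z + 2.
The resulting polynomial has degree 2 and real coefficients as required.

p(z) = z^2 -3·z + 2.


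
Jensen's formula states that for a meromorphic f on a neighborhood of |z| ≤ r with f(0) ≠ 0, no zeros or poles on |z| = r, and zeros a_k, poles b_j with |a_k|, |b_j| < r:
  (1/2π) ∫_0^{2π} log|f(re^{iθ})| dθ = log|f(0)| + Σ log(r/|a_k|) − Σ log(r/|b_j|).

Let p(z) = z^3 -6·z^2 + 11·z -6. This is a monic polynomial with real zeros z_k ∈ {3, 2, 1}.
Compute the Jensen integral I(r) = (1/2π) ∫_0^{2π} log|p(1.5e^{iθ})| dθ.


Zeros: 1, 2, 3; r = 1.5.
Inside |z| < r: 1. Outside (|z| ≥ r): 2, 3.
p(0) = -6, so log|p(0)| = log(6) = 1.7918.
Apply Jensen: I(r) = log|p(0)| + Σ_k log(r/|z_k|), summed over zeros inside |z| < r.
  log(r/|z_k|) for z_k = 1: log(1.5/1) = 0.4055
  Outside zeros (2, 3) contribute nothing to the Jensen sum.
Sum over inside zeros: 0.4055.
I(r) = log|p(0)| + (inside sum) = 1.7918 + 0.4055 = 2.1972.
Note: since some zeros are outside |z| ≤ r, the simplified n·log(r) form does NOT apply — only the inside zeros contribute.

I(r) ≈ 2.1972.


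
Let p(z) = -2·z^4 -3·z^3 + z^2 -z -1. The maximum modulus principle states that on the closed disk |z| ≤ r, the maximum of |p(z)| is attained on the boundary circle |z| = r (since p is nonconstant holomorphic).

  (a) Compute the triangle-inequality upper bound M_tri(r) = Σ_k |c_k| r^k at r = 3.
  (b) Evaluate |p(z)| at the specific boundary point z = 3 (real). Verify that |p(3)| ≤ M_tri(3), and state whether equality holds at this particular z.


Coefficients: c_0 = -1, c_1 = -1, c_2 = 1, c_3 = -3, c_4 = -2. Radius r = 3.
Part (a). Triangle bound: M_tri(r) = Σ_k |c_k| r^k
  = |-1|·3^0 + |-1|·3^1 + |1|·3^2 + |-3|·3^3 + |-2|·3^4
  = 1 + 3 + 9 + 81 + 162 = 256.
This bounds M(r) := max_{|z|=r} |p(z)| from above; equality holds iff all terms c_k z^k can be made to align in phase at a single z on |z|=r.
Part (b). At z = 3 (real, on the circle |z| = r):
  p(3) = (-1)·3^0 + (-1)·3^1 + (1)·3^2 + (-3)·3^3 + (-2)·3^4 = -238.
  |p(3)| = 238.
Check: |p(3)| = 238 ≤ 256 = M_tri(3). ✓ Equality does not hold at z = 3 (the coefficients have mixed signs, so the terms do not all align in phase there).

M_tri(3) = 256; |p(3)| = 238; equality at z=3: no.


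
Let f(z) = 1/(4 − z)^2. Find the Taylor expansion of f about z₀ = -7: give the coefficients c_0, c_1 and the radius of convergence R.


Let w = z − z₀, so z = z₀ + w.
Then 4 − z = 4 − (z₀ + w) = (4 − z₀) − w = 11 − w.
f(z) = 1/(11 − w)^2 = (1/(11)^2) · (1 − w/(11))^{−2}.
By the binomial series (1−u)^{−2} = Σ_{n≥0} C(n+1, 1) u^n for |u|<1, with u = w/(11):
  c_n = C(n+1, 1) / (11)^(n+2).
  c_0 = 1/(11)^2 = 1/121.
  c_1 = 2/(11)^3 = 2/1331.
The series is valid for |w/d| < 1, i.e. |z − z₀| < |d|.
Radius of convergence: R = |4 − z₀| = |11| = 11 (distance from z₀ to the singularity z = 4).

c_0 = 1/121, c_1 = 2/1331; R = 11.


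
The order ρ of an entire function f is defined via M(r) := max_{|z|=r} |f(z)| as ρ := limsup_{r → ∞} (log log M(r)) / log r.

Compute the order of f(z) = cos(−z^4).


Write cos(w) = (e^{iw} ± e^{−iw})/(2 or 2i), so |cos(w)| ≤ e^{|w|}. With w = −z^4, |w| ≤ 1r^4 + 0 on |z|=r, giving M(r) ≤ e^{1r^4 + 0} and ρ ≤ 4. For the lower bound, choose z on |z|=r with -1z^4 purely imaginary of modulus 1r^4; then |cos(−z^4)| grows like e^{1r^4}/2, so ρ ≥ 4. Hence ρ = 4.
Therefore ρ = 4.

Order ρ = 4.


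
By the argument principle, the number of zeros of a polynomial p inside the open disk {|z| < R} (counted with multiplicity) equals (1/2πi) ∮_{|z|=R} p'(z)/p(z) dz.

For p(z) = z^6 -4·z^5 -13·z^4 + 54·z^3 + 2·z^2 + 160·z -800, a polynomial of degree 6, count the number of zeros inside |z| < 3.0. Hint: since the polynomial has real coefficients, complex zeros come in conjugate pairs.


The zeros of p are: -4, (-1 + 2i), (-1 - 2i), 4, (3 + 1i), (3 - 1i).
Their magnitudes are: 4, 2.236, 2.236, 4, 3.162, 3.162.
Zeros with |z| < R = 3.0: (-1 + 2i), (-1 - 2i).
Count = 2.
By the argument principle, (1/2πi) ∮_{|z|=R} p'(z)/p(z) dz equals exactly this count.

Number of zeros inside |z| < 3.0: 2.


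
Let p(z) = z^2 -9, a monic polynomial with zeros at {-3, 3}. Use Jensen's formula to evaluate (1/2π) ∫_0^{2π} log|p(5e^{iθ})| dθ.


Zeros: -3, 3; r = 5.
Inside |z| < r: -3, 3. Outside (|z| ≥ r): ∅.
p(0) = -9, so log|p(0)| = log(9) = 2.1972.
Apply Jensen: I(r) = log|p(0)| + Σ_k log(r/|z_k|), summed over zeros inside |z| < r.
  log(r/|z_k|) for z_k = -3: log(5/3) = 0.5108
  log(r/|z_k|) for z_k = 3: log(5/3) = 0.5108
Sum over inside zeros: 1.0217.
I(r) = log|p(0)| + (inside sum) = 2.1972 + 1.0217 = 3.2189.
Closed form (all zeros inside, monic): I(r) = n·log(r) = 2·log(5) = 3.2189. ✓

I(r) ≈ 3.2189.


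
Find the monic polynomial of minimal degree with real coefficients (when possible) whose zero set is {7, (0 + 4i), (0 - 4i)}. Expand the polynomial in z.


The polynomial is p(z) = ∏_{α ∈ S} (z − α), where S = {7, (0 + 4i), (0 - 4i)}.
Expanding the product yields: p(z) = z^3 -7·z^2 + 16·z -112.
Note conjugate pairs combine to real quadratics: (z − (0+4i))(z − (0−4i)) = z² + 16.
The resulting polynomial has degree 3 and real coefficients as required.

p(z) = z^3 -7·z^2 + 16·z -112.


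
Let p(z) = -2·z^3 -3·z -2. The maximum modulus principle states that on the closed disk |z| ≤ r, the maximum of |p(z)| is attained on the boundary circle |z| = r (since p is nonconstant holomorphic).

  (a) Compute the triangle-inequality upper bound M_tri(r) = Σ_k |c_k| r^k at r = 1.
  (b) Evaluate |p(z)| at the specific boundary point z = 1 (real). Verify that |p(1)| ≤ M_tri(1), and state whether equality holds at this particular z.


Coefficients: c_0 = -2, c_1 = -3, c_2 = 0, c_3 = -2. Radius r = 1.
Part (a). Triangle bound: M_tri(r) = Σ_k |c_k| r^k
  = |-2|·1^0 + |-3|·1^1 + |0|·1^2 + |-2|·1^3
  = 2 + 3 + 0 + 2 = 7.
This bounds M(r) := max_{|z|=r} |p(z)| from above; equality holds iff all terms c_k z^k can be made to align in phase at a single z on |z|=r.
Part (b). At z = 1 (real, on the circle |z| = r):
  p(1) = (-2)·1^0 + (-3)·1^1 + (0)·1^2 + (-2)·1^3 = -7.
  |p(1)| = 7.
Since all nonzero coefficients share the same sign, |p(1)| = 7 = M_tri(1); the triangle bound is attained at z = 1, so in fact M(r) = 7.

M_tri(1) = 7; |p(1)| = 7; equality at z=1: yes.


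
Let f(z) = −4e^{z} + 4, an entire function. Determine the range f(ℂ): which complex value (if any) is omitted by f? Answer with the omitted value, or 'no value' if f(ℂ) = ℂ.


Little Picard bounds the complement of f(ℂ) to at most one point.
e^{z} is never zero on ℂ, so -4·e^{z} takes every value in ℂ ∖ {0}. Adding 4 shifts the range to ℂ ∖ {4}. Thus f omits exactly the value 4.

Omitted value: 4.


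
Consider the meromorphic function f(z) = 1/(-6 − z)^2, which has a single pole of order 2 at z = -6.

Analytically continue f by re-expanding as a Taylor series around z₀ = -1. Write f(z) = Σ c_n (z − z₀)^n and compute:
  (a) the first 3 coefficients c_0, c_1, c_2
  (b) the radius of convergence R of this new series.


Let w = z − z₀, so z = z₀ + w.
Then -6 − z = -6 − (z₀ + w) = (-6 − z₀) − w = -5 − w.
f(z) = 1/(-5 − w)^2 = (1/(-5)^2) · (1 − w/(-5))^{−2}.
By the binomial series (1−u)^{−2} = Σ_{n≥0} C(n+1, 1) u^n for |u|<1, with u = w/(-5):
  c_n = C(n+1, 1) / (-5)^(n+2).
  c_0 = 1/(-5)^2 = 1/25.
  c_1 = 2/(-5)^3 = -2/125.
  c_2 = 3/(-5)^4 = 3/625.
The series is valid for |w/d| < 1, i.e. |z − z₀| < |d|.
Radius of convergence: R = |-6 − z₀| = |-5| = 5 (distance from z₀ to the singularity z = -6).

c_0 = 1/25, c_1 = -2/125, c_2 = 3/625; R = 5.


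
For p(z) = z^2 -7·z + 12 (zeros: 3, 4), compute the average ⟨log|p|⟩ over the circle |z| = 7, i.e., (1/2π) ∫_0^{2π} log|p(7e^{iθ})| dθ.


Zeros: 3, 4; r = 7.
Inside |z| < r: 3, 4. Outside (|z| ≥ r): ∅.
p(0) = 12, so log|p(0)| = log(12) = 2.4849.
Apply Jensen: I(r) = log|p(0)| + Σ_k log(r/|z_k|), summed over zeros inside |z| < r.
  log(r/|z_k|) for z_k = 3: log(7/3) = 0.8473
  log(r/|z_k|) for z_k = 4: log(7/4) = 0.5596
Sum over inside zeros: 1.4069.
I(r) = log|p(0)| + (inside sum) = 2.4849 + 1.4069 = 3.8918.
Closed form (all zeros inside, monic): I(r) = n·log(r) = 2·log(7) = 3.8918. ✓

I(r) ≈ 3.8918.


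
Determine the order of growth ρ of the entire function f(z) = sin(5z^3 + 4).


Write sin(w) = (e^{iw} ± e^{−iw})/(2 or 2i), so |sin(w)| ≤ e^{|w|}. With w = 5z^3 + 4, |w| ≤ 5r^3 + 4 on |z|=r, giving M(r) ≤ e^{5r^3 + 4} and ρ ≤ 3. For the lower bound, choose z on |z|=r with 5z^3 purely imaginary of modulus 5r^3; then |sin(5z^3 + 4)| grows like e^{5r^3}/2, so ρ ≥ 3. Hence ρ = 3.
Therefore ρ = 3.

Order ρ = 3.


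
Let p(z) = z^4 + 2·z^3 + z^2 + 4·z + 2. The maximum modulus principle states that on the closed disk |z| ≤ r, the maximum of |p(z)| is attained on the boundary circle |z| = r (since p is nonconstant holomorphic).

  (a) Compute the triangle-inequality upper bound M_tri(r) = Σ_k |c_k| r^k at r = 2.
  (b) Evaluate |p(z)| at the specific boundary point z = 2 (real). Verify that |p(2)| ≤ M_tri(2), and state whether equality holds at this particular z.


Coefficients: c_0 = 2, c_1 = 4, c_2 = 1, c_3 = 2, c_4 = 1. Radius r = 2.
Part (a). Triangle bound: M_tri(r) = Σ_k |c_k| r^k
  = |2|·2^0 + |4|·2^1 + |1|·2^2 + |2|·2^3 + |1|·2^4
  = 2 + 8 + 4 + 16 + 16 = 46.
This bounds M(r) := max_{|z|=r} |p(z)| from above; equality holds iff all terms c_k z^k can be made to align in phase at a single z on |z|=r.
Part (b). At z = 2 (real, on the circle |z| = r):
  p(2) = (2)·2^0 + (4)·2^1 + (1)·2^2 + (2)·2^3 + (1)·2^4 = 46.
  |p(2)| = 46.
Since all nonzero coefficients share the same sign, |p(2)| = 46 = M_tri(2); the triangle bound is attained at z = 2, so in fact M(r) = 46.

M_tri(2) = 46; |p(2)| = 46; equality at z=2: yes.


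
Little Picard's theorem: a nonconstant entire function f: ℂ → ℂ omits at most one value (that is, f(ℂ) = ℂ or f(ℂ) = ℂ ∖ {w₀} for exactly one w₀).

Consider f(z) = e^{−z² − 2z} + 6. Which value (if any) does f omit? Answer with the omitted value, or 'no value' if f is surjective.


Little Picard bounds the complement of f(ℂ) to at most one point.
The exponent g(z) = −z² − 2z is a nonconstant polynomial, hence surjective onto ℂ. So e^{g(z)} takes every value in {e^w : w ∈ ℂ} = ℂ ∖ {0}. Adding 6 shifts the range to ℂ ∖ {6}. f omits exactly 6.

Omitted value: 6.


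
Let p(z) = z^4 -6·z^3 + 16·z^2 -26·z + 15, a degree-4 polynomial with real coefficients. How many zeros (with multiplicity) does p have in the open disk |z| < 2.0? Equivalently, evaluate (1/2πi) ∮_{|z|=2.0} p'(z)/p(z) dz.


The zeros of p are: 1, (1 + 2i), (1 - 2i), 3.
Their magnitudes are: 1, 2.236, 2.236, 3.
Zeros with |z| < R = 2.0: 1.
Count = 1.
By the argument principle, (1/2πi) ∮_{|z|=R} p'(z)/p(z) dz equals exactly this count.

Number of zeros inside |z| < 2.0: 1.


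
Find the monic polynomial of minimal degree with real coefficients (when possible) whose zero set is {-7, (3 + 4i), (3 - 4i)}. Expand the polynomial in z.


The polynomial is p(z) = ∏_{α ∈ S} (z − α), where S = {-7, (3 + 4i), (3 - 4i)}.
Expanding the product yields: p(z) = z^3 + z^2 -17·z + 175.
Note conjugate pairs combine to real quadratics: (z − (3+4i))(z − (3−4i)) = z² − 6z + 25.
The resulting polynomial has degree 3 and real coefficients as required.

p(z) = z^3 + z^2 -17·z + 175.
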